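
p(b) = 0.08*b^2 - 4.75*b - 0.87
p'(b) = 0.16*b - 4.75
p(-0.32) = 0.66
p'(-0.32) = -4.80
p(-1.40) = 5.94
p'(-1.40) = -4.97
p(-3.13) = 14.78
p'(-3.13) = -5.25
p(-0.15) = -0.16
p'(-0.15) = -4.77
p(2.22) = -11.02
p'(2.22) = -4.39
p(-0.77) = 2.83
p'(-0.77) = -4.87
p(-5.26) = 26.33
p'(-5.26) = -5.59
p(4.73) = -21.55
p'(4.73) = -3.99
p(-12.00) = 67.65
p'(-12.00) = -6.67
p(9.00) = -37.14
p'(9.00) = -3.31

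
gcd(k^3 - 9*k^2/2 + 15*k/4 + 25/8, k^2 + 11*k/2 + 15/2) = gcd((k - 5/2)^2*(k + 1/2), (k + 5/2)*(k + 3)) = 1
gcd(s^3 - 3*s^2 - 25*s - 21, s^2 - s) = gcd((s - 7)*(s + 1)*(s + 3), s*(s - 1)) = 1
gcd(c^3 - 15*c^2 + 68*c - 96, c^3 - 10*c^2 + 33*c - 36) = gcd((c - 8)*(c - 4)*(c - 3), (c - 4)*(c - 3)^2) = c^2 - 7*c + 12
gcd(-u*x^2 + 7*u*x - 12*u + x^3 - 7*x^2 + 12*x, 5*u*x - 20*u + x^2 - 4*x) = x - 4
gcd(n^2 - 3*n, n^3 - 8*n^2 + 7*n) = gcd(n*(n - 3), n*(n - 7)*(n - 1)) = n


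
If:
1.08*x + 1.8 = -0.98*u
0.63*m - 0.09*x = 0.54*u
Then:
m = -0.801749271137026*x - 1.57434402332362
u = -1.10204081632653*x - 1.83673469387755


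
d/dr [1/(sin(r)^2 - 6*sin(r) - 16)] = 2*(3 - sin(r))*cos(r)/((sin(r) - 8)^2*(sin(r) + 2)^2)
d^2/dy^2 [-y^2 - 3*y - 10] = -2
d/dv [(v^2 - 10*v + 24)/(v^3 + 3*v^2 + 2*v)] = (-v^4 + 20*v^3 - 40*v^2 - 144*v - 48)/(v^2*(v^4 + 6*v^3 + 13*v^2 + 12*v + 4))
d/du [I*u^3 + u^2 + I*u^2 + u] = 3*I*u^2 + 2*u*(1 + I) + 1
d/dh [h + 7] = 1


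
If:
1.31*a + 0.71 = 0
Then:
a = -0.54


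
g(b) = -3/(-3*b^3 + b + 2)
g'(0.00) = 0.75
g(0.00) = -1.50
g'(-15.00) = 0.00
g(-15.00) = 0.00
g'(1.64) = -0.76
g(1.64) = 0.31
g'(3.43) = -0.02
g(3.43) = 0.03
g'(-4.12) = -0.01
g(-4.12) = -0.01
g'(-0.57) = -1.46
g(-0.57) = -1.51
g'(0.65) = -2.52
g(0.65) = -1.64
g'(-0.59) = -1.56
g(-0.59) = -1.48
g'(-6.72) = -0.00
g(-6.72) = -0.00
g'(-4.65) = -0.01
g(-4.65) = -0.01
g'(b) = -3*(9*b^2 - 1)/(-3*b^3 + b + 2)^2 = 3*(1 - 9*b^2)/(-3*b^3 + b + 2)^2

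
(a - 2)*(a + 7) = a^2 + 5*a - 14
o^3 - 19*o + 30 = (o - 3)*(o - 2)*(o + 5)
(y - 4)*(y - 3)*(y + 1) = y^3 - 6*y^2 + 5*y + 12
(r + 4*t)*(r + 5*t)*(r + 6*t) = r^3 + 15*r^2*t + 74*r*t^2 + 120*t^3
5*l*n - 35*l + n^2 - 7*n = (5*l + n)*(n - 7)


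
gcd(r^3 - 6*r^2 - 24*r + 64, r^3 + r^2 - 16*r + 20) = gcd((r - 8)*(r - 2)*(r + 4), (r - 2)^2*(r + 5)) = r - 2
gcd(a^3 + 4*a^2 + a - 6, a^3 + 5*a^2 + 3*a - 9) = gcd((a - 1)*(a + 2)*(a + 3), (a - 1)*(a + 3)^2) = a^2 + 2*a - 3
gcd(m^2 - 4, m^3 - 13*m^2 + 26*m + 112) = m + 2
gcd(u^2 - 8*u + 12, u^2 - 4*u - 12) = u - 6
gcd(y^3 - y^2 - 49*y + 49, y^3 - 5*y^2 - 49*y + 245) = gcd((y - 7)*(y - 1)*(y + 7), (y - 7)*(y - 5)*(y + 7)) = y^2 - 49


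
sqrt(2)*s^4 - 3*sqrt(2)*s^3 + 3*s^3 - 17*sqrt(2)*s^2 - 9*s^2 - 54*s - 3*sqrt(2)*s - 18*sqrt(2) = (s - 6)*(s + 3)*(s + sqrt(2))*(sqrt(2)*s + 1)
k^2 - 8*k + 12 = (k - 6)*(k - 2)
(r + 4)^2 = r^2 + 8*r + 16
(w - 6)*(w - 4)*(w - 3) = w^3 - 13*w^2 + 54*w - 72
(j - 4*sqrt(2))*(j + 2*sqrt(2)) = j^2 - 2*sqrt(2)*j - 16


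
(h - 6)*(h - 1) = h^2 - 7*h + 6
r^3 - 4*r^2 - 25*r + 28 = (r - 7)*(r - 1)*(r + 4)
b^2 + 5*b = b*(b + 5)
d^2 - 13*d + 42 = (d - 7)*(d - 6)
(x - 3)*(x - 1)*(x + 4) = x^3 - 13*x + 12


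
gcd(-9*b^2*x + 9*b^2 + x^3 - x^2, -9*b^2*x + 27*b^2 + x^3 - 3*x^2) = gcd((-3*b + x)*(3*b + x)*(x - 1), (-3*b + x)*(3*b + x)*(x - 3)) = -9*b^2 + x^2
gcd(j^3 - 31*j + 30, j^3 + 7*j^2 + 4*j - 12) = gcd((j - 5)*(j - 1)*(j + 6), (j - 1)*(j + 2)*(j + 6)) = j^2 + 5*j - 6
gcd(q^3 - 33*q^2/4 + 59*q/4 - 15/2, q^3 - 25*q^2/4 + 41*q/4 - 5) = q^2 - 9*q/4 + 5/4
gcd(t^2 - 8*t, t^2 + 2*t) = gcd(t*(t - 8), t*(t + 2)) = t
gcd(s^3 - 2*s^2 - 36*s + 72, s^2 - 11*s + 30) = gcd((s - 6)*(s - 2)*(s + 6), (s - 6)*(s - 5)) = s - 6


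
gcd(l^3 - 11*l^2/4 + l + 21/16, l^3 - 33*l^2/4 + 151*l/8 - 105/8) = l^2 - 13*l/4 + 21/8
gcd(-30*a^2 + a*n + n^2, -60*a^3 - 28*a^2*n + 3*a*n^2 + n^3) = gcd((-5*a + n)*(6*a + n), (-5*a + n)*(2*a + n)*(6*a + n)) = 30*a^2 - a*n - n^2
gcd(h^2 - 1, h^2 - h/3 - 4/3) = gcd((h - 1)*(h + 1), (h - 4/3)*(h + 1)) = h + 1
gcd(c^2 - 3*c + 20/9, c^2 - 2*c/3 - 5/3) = c - 5/3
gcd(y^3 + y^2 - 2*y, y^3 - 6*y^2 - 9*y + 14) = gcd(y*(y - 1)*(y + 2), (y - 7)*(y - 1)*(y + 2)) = y^2 + y - 2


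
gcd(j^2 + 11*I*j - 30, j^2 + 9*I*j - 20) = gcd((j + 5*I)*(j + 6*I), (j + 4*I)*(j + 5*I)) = j + 5*I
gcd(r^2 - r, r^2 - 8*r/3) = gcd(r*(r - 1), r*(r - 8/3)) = r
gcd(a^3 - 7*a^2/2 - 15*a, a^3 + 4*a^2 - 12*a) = a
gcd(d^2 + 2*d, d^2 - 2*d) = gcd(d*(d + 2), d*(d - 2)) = d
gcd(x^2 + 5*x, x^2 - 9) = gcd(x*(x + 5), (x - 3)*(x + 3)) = 1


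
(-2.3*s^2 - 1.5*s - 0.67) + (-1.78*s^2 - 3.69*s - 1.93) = -4.08*s^2 - 5.19*s - 2.6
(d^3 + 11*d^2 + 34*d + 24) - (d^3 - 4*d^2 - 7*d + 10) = 15*d^2 + 41*d + 14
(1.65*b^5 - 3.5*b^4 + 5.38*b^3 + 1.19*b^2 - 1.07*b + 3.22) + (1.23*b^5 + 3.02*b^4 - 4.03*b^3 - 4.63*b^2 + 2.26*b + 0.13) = 2.88*b^5 - 0.48*b^4 + 1.35*b^3 - 3.44*b^2 + 1.19*b + 3.35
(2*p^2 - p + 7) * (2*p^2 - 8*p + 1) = 4*p^4 - 18*p^3 + 24*p^2 - 57*p + 7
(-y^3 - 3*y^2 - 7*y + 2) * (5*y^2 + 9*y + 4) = -5*y^5 - 24*y^4 - 66*y^3 - 65*y^2 - 10*y + 8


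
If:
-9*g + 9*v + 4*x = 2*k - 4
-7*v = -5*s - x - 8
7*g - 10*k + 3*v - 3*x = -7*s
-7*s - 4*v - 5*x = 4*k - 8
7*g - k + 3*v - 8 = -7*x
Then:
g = 29352/25609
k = 31707/25609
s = 423/25609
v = 28462/25609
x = -7753/25609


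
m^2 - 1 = (m - 1)*(m + 1)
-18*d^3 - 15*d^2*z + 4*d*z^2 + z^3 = (-3*d + z)*(d + z)*(6*d + z)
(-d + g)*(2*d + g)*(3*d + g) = -6*d^3 + d^2*g + 4*d*g^2 + g^3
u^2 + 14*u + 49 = (u + 7)^2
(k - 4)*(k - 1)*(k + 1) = k^3 - 4*k^2 - k + 4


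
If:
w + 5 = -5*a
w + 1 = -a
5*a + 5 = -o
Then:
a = -1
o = 0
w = 0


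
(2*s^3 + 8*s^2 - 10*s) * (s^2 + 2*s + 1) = 2*s^5 + 12*s^4 + 8*s^3 - 12*s^2 - 10*s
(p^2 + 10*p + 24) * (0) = 0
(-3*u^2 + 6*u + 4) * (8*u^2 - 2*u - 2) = -24*u^4 + 54*u^3 + 26*u^2 - 20*u - 8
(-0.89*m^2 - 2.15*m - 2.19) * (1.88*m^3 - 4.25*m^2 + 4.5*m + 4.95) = -1.6732*m^5 - 0.2595*m^4 + 1.0153*m^3 - 4.773*m^2 - 20.4975*m - 10.8405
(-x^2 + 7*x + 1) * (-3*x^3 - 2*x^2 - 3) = 3*x^5 - 19*x^4 - 17*x^3 + x^2 - 21*x - 3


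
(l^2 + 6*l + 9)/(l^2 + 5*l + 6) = (l + 3)/(l + 2)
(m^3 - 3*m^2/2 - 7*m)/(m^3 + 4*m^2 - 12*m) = (m^2 - 3*m/2 - 7)/(m^2 + 4*m - 12)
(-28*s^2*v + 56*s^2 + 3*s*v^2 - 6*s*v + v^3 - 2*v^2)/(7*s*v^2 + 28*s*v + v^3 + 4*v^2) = (-4*s*v + 8*s + v^2 - 2*v)/(v*(v + 4))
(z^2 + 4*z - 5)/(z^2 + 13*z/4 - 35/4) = 4*(z - 1)/(4*z - 7)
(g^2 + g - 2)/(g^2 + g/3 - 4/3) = 3*(g + 2)/(3*g + 4)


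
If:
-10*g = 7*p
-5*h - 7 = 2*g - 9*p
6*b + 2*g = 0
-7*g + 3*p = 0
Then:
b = 0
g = 0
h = -7/5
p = 0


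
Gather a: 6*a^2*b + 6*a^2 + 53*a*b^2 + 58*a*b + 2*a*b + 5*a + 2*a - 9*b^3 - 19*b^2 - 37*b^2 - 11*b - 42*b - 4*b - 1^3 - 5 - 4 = a^2*(6*b + 6) + a*(53*b^2 + 60*b + 7) - 9*b^3 - 56*b^2 - 57*b - 10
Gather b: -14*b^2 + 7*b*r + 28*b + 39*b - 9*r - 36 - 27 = -14*b^2 + b*(7*r + 67) - 9*r - 63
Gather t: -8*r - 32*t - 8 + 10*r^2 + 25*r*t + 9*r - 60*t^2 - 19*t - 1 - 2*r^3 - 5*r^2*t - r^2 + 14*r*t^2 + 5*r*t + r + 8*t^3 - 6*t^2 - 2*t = -2*r^3 + 9*r^2 + 2*r + 8*t^3 + t^2*(14*r - 66) + t*(-5*r^2 + 30*r - 53) - 9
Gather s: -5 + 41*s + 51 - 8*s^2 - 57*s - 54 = -8*s^2 - 16*s - 8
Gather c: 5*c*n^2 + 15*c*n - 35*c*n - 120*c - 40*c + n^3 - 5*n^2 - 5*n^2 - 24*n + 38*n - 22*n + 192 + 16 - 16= c*(5*n^2 - 20*n - 160) + n^3 - 10*n^2 - 8*n + 192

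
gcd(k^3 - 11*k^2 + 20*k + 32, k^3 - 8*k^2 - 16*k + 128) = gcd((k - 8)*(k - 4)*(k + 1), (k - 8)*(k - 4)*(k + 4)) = k^2 - 12*k + 32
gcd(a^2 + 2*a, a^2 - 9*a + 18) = 1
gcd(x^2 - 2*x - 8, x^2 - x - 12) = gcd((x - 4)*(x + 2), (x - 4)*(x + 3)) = x - 4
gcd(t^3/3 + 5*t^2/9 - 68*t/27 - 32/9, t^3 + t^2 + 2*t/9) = 1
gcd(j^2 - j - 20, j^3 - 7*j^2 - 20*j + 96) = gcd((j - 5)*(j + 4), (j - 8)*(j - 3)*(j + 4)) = j + 4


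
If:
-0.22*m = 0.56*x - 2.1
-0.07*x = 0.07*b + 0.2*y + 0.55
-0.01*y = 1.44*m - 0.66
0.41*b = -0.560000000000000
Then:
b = -1.37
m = 0.48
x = 3.56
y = -3.52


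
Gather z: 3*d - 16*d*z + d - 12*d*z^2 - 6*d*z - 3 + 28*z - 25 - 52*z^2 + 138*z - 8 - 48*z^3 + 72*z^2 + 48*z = 4*d - 48*z^3 + z^2*(20 - 12*d) + z*(214 - 22*d) - 36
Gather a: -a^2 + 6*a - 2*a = -a^2 + 4*a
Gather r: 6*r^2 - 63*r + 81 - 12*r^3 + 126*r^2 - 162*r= -12*r^3 + 132*r^2 - 225*r + 81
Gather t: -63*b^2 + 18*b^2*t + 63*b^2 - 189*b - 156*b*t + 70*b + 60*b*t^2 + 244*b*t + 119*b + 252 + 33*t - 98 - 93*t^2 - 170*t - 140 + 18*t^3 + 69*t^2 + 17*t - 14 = 18*t^3 + t^2*(60*b - 24) + t*(18*b^2 + 88*b - 120)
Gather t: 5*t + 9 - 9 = 5*t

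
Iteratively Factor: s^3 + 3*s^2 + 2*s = (s)*(s^2 + 3*s + 2) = s*(s + 1)*(s + 2)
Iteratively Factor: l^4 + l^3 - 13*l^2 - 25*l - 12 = (l + 3)*(l^3 - 2*l^2 - 7*l - 4) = (l - 4)*(l + 3)*(l^2 + 2*l + 1) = (l - 4)*(l + 1)*(l + 3)*(l + 1)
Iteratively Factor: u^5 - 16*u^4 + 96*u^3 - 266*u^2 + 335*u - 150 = (u - 5)*(u^4 - 11*u^3 + 41*u^2 - 61*u + 30) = (u - 5)*(u - 3)*(u^3 - 8*u^2 + 17*u - 10) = (u - 5)*(u - 3)*(u - 1)*(u^2 - 7*u + 10) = (u - 5)^2*(u - 3)*(u - 1)*(u - 2)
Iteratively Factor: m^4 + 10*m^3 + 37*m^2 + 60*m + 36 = (m + 3)*(m^3 + 7*m^2 + 16*m + 12) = (m + 2)*(m + 3)*(m^2 + 5*m + 6) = (m + 2)*(m + 3)^2*(m + 2)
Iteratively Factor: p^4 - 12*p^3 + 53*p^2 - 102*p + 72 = (p - 4)*(p^3 - 8*p^2 + 21*p - 18) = (p - 4)*(p - 3)*(p^2 - 5*p + 6) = (p - 4)*(p - 3)*(p - 2)*(p - 3)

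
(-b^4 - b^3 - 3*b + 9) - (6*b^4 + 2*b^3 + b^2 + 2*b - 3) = -7*b^4 - 3*b^3 - b^2 - 5*b + 12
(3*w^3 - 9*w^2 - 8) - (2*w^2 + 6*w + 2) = 3*w^3 - 11*w^2 - 6*w - 10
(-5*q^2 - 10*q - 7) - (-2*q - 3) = -5*q^2 - 8*q - 4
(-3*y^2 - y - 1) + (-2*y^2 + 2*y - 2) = -5*y^2 + y - 3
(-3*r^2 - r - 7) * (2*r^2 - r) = -6*r^4 + r^3 - 13*r^2 + 7*r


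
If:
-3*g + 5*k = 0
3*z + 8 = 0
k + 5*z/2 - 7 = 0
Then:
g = 205/9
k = 41/3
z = -8/3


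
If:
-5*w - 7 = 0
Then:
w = -7/5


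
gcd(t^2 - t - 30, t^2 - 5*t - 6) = t - 6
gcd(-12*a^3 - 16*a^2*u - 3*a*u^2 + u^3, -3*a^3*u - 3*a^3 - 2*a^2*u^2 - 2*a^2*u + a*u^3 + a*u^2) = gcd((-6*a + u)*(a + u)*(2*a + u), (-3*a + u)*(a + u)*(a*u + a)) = a + u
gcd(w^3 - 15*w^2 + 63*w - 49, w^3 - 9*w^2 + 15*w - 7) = w^2 - 8*w + 7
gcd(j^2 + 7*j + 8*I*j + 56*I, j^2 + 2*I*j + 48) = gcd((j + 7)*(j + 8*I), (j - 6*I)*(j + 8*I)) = j + 8*I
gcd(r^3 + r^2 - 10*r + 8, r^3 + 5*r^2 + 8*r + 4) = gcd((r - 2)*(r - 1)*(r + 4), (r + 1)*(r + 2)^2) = 1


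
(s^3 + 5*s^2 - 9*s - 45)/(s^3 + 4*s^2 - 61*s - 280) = (s^2 - 9)/(s^2 - s - 56)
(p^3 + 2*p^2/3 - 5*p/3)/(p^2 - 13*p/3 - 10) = p*(p - 1)/(p - 6)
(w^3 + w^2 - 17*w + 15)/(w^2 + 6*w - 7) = (w^2 + 2*w - 15)/(w + 7)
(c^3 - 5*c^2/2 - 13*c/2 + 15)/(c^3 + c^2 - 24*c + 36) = (c + 5/2)/(c + 6)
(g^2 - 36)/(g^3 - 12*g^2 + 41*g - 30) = (g + 6)/(g^2 - 6*g + 5)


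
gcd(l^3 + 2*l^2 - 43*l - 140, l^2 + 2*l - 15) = l + 5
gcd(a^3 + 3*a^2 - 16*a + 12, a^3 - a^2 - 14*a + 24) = a - 2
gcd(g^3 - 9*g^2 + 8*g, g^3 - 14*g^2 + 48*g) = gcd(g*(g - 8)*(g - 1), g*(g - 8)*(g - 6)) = g^2 - 8*g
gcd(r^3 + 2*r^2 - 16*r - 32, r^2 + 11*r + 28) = r + 4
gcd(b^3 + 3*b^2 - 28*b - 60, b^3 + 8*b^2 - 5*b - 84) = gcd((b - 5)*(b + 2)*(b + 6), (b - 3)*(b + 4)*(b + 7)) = 1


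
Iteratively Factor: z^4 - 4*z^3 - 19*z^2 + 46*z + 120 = (z - 5)*(z^3 + z^2 - 14*z - 24) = (z - 5)*(z + 3)*(z^2 - 2*z - 8) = (z - 5)*(z - 4)*(z + 3)*(z + 2)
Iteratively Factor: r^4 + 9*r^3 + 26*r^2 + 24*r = (r + 4)*(r^3 + 5*r^2 + 6*r) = (r + 2)*(r + 4)*(r^2 + 3*r) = (r + 2)*(r + 3)*(r + 4)*(r)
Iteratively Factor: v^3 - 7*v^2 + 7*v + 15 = (v - 5)*(v^2 - 2*v - 3) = (v - 5)*(v + 1)*(v - 3)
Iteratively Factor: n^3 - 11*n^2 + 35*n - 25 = (n - 1)*(n^2 - 10*n + 25) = (n - 5)*(n - 1)*(n - 5)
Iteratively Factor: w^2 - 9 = (w - 3)*(w + 3)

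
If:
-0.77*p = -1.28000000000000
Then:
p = 1.66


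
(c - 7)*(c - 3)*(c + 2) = c^3 - 8*c^2 + c + 42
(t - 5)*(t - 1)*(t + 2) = t^3 - 4*t^2 - 7*t + 10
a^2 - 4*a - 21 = (a - 7)*(a + 3)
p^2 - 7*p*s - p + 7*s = (p - 1)*(p - 7*s)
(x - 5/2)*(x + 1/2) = x^2 - 2*x - 5/4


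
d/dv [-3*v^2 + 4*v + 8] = 4 - 6*v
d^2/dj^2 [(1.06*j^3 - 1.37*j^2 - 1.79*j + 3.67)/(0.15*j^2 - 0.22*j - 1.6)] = (2.77555756156289e-17*j^5 - 1.11022302462516e-16*j^4 + 0.440438000000001*j^3 + 0.76137*j^2 + 12.97734*j - 3.637384)/(0.003375*j^6 - 0.01485*j^5 - 0.08622*j^4 + 0.306152*j^3 + 0.91968*j^2 - 1.6896*j - 4.096)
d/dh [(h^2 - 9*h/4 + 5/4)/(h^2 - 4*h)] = (-7*h^2 - 10*h + 20)/(4*h^2*(h^2 - 8*h + 16))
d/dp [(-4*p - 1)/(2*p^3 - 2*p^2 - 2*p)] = (8*p^3 - p^2 - 2*p - 1)/(2*p^2*(p^4 - 2*p^3 - p^2 + 2*p + 1))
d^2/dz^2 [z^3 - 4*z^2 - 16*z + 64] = 6*z - 8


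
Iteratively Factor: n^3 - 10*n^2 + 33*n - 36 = (n - 4)*(n^2 - 6*n + 9) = (n - 4)*(n - 3)*(n - 3)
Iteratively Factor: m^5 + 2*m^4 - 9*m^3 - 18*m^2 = (m)*(m^4 + 2*m^3 - 9*m^2 - 18*m) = m*(m + 2)*(m^3 - 9*m) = m^2*(m + 2)*(m^2 - 9) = m^2*(m - 3)*(m + 2)*(m + 3)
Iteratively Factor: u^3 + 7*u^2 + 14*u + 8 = (u + 1)*(u^2 + 6*u + 8) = (u + 1)*(u + 2)*(u + 4)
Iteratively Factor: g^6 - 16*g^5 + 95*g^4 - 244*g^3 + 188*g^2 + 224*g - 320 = (g - 2)*(g^5 - 14*g^4 + 67*g^3 - 110*g^2 - 32*g + 160) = (g - 5)*(g - 2)*(g^4 - 9*g^3 + 22*g^2 - 32) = (g - 5)*(g - 4)*(g - 2)*(g^3 - 5*g^2 + 2*g + 8) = (g - 5)*(g - 4)^2*(g - 2)*(g^2 - g - 2) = (g - 5)*(g - 4)^2*(g - 2)*(g + 1)*(g - 2)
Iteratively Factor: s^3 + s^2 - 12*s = (s + 4)*(s^2 - 3*s) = (s - 3)*(s + 4)*(s)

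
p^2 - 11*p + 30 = (p - 6)*(p - 5)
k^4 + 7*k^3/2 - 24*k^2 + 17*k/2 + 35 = (k - 5/2)*(k - 2)*(k + 1)*(k + 7)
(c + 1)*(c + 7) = c^2 + 8*c + 7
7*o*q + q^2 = q*(7*o + q)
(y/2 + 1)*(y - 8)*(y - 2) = y^3/2 - 4*y^2 - 2*y + 16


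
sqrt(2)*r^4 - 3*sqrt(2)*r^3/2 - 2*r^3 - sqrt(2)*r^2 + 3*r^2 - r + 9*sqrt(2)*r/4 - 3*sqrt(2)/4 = (r - 1)*(r - 1/2)*(r - 3*sqrt(2)/2)*(sqrt(2)*r + 1)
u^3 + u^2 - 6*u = u*(u - 2)*(u + 3)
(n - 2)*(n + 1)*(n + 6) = n^3 + 5*n^2 - 8*n - 12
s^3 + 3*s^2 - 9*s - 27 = (s - 3)*(s + 3)^2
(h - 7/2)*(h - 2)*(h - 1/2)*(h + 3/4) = h^4 - 21*h^3/4 + 21*h^2/4 + 61*h/16 - 21/8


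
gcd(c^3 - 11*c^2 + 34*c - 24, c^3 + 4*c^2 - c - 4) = c - 1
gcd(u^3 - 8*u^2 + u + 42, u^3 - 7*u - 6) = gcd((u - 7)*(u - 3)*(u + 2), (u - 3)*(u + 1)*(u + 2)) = u^2 - u - 6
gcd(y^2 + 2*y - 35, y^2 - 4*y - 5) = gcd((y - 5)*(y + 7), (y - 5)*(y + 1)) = y - 5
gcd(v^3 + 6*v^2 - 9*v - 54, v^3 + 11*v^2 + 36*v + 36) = v^2 + 9*v + 18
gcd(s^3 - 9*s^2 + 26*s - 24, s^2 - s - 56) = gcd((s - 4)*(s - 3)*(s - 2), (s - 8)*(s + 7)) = 1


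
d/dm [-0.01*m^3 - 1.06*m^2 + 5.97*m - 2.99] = -0.03*m^2 - 2.12*m + 5.97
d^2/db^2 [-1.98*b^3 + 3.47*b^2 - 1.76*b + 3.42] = 6.94 - 11.88*b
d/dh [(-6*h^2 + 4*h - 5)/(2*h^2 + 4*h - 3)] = 8*(-4*h^2 + 7*h + 1)/(4*h^4 + 16*h^3 + 4*h^2 - 24*h + 9)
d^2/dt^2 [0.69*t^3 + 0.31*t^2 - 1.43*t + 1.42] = 4.14*t + 0.62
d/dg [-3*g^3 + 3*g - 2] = 3 - 9*g^2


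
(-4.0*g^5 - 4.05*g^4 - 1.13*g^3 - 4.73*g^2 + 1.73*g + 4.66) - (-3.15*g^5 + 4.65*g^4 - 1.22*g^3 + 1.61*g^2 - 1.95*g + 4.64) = -0.85*g^5 - 8.7*g^4 + 0.0900000000000001*g^3 - 6.34*g^2 + 3.68*g + 0.0200000000000005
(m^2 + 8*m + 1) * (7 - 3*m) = -3*m^3 - 17*m^2 + 53*m + 7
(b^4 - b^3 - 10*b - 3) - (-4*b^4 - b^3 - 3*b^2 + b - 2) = 5*b^4 + 3*b^2 - 11*b - 1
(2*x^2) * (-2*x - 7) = -4*x^3 - 14*x^2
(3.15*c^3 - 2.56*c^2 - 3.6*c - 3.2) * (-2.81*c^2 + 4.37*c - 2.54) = -8.8515*c^5 + 20.9591*c^4 - 9.0722*c^3 - 0.2376*c^2 - 4.84*c + 8.128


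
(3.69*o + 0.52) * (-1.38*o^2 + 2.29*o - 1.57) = -5.0922*o^3 + 7.7325*o^2 - 4.6025*o - 0.8164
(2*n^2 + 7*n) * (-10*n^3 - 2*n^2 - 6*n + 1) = -20*n^5 - 74*n^4 - 26*n^3 - 40*n^2 + 7*n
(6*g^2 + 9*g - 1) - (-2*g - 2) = 6*g^2 + 11*g + 1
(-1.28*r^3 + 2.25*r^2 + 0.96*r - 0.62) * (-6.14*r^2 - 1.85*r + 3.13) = 7.8592*r^5 - 11.447*r^4 - 14.0633*r^3 + 9.0733*r^2 + 4.1518*r - 1.9406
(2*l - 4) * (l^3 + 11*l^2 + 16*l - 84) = 2*l^4 + 18*l^3 - 12*l^2 - 232*l + 336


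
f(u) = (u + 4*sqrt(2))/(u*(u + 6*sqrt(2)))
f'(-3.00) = -0.09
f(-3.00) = -0.16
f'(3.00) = -0.08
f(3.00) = 0.25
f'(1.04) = -0.62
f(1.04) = 0.68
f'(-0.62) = -1.74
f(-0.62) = -1.03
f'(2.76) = -0.09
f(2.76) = 0.27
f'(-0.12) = -46.30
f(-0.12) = -5.52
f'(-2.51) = -0.12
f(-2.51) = -0.21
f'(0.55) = -2.21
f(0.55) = 1.25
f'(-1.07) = -0.59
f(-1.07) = -0.58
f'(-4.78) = -0.05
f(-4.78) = -0.05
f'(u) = -(u + 4*sqrt(2))/(u*(u + 6*sqrt(2))^2) + 1/(u*(u + 6*sqrt(2))) - (u + 4*sqrt(2))/(u^2*(u + 6*sqrt(2)))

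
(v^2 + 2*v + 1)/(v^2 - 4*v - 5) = (v + 1)/(v - 5)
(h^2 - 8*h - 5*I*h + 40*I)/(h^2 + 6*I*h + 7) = (h^2 - 8*h - 5*I*h + 40*I)/(h^2 + 6*I*h + 7)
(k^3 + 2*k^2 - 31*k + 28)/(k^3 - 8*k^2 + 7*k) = (k^2 + 3*k - 28)/(k*(k - 7))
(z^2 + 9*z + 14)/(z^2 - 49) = (z + 2)/(z - 7)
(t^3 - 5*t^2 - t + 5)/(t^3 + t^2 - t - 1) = (t - 5)/(t + 1)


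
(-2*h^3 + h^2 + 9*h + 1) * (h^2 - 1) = -2*h^5 + h^4 + 11*h^3 - 9*h - 1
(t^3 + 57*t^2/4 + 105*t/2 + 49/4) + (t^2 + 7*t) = t^3 + 61*t^2/4 + 119*t/2 + 49/4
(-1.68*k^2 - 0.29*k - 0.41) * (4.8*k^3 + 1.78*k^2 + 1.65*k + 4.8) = -8.064*k^5 - 4.3824*k^4 - 5.2562*k^3 - 9.2723*k^2 - 2.0685*k - 1.968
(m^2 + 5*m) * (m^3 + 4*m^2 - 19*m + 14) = m^5 + 9*m^4 + m^3 - 81*m^2 + 70*m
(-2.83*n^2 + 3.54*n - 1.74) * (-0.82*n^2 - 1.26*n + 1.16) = 2.3206*n^4 + 0.663*n^3 - 6.3164*n^2 + 6.2988*n - 2.0184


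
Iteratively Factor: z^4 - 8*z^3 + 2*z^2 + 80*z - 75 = (z - 5)*(z^3 - 3*z^2 - 13*z + 15) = (z - 5)^2*(z^2 + 2*z - 3) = (z - 5)^2*(z - 1)*(z + 3)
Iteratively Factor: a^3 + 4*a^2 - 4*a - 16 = (a + 4)*(a^2 - 4) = (a + 2)*(a + 4)*(a - 2)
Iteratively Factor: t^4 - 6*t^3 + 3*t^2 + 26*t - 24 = (t - 4)*(t^3 - 2*t^2 - 5*t + 6) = (t - 4)*(t - 3)*(t^2 + t - 2) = (t - 4)*(t - 3)*(t - 1)*(t + 2)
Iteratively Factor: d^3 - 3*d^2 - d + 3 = (d - 1)*(d^2 - 2*d - 3) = (d - 3)*(d - 1)*(d + 1)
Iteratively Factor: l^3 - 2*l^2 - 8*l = (l + 2)*(l^2 - 4*l) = (l - 4)*(l + 2)*(l)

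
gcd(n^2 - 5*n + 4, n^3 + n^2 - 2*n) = n - 1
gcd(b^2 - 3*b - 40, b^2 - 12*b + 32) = b - 8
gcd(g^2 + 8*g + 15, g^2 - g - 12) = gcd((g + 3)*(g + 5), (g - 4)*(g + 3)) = g + 3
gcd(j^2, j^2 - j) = j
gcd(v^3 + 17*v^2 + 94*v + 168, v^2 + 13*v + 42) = v^2 + 13*v + 42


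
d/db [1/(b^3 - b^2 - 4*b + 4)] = (-3*b^2 + 2*b + 4)/(b^3 - b^2 - 4*b + 4)^2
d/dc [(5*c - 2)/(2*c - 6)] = -13/(2*(c - 3)^2)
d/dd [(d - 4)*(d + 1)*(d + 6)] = 3*d^2 + 6*d - 22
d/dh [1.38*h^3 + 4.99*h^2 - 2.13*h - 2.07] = 4.14*h^2 + 9.98*h - 2.13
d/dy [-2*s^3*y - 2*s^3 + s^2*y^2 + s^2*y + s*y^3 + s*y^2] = s*(-2*s^2 + 2*s*y + s + 3*y^2 + 2*y)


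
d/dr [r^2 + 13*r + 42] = 2*r + 13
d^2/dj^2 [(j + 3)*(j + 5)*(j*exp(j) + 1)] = j^3*exp(j) + 14*j^2*exp(j) + 53*j*exp(j) + 46*exp(j) + 2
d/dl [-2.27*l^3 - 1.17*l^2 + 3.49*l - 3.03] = -6.81*l^2 - 2.34*l + 3.49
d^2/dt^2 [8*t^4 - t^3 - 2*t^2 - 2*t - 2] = 96*t^2 - 6*t - 4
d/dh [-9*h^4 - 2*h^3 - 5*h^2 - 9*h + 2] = -36*h^3 - 6*h^2 - 10*h - 9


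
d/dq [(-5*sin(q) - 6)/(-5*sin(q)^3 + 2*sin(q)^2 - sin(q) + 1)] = (-50*sin(q)^3 - 80*sin(q)^2 + 24*sin(q) - 11)*cos(q)/(5*sin(q)^3 - 2*sin(q)^2 + sin(q) - 1)^2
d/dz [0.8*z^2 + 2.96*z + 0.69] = 1.6*z + 2.96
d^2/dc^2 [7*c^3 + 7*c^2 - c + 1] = 42*c + 14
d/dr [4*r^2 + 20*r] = 8*r + 20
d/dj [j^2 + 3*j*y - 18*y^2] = 2*j + 3*y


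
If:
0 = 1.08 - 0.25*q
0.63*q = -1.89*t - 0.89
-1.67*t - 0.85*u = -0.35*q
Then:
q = 4.32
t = -1.91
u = 5.53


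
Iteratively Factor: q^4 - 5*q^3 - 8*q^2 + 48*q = (q)*(q^3 - 5*q^2 - 8*q + 48) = q*(q - 4)*(q^2 - q - 12) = q*(q - 4)*(q + 3)*(q - 4)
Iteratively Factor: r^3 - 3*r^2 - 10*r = (r + 2)*(r^2 - 5*r) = r*(r + 2)*(r - 5)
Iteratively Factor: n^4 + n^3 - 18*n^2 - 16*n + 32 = (n + 2)*(n^3 - n^2 - 16*n + 16) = (n - 4)*(n + 2)*(n^2 + 3*n - 4) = (n - 4)*(n - 1)*(n + 2)*(n + 4)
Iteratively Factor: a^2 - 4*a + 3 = (a - 3)*(a - 1)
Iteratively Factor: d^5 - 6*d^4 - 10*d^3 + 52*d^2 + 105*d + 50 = (d + 1)*(d^4 - 7*d^3 - 3*d^2 + 55*d + 50) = (d + 1)*(d + 2)*(d^3 - 9*d^2 + 15*d + 25) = (d - 5)*(d + 1)*(d + 2)*(d^2 - 4*d - 5) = (d - 5)*(d + 1)^2*(d + 2)*(d - 5)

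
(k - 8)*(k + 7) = k^2 - k - 56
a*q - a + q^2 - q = (a + q)*(q - 1)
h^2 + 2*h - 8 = (h - 2)*(h + 4)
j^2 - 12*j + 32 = (j - 8)*(j - 4)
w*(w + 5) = w^2 + 5*w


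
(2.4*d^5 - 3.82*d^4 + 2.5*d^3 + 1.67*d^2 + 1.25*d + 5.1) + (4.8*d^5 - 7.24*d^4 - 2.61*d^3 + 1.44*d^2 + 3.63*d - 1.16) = 7.2*d^5 - 11.06*d^4 - 0.11*d^3 + 3.11*d^2 + 4.88*d + 3.94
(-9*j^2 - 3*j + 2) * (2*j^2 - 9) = -18*j^4 - 6*j^3 + 85*j^2 + 27*j - 18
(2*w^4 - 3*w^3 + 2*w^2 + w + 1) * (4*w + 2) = 8*w^5 - 8*w^4 + 2*w^3 + 8*w^2 + 6*w + 2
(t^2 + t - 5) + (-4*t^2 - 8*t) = -3*t^2 - 7*t - 5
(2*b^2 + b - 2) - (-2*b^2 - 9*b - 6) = 4*b^2 + 10*b + 4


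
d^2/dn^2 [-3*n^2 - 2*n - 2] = -6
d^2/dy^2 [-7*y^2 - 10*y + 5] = -14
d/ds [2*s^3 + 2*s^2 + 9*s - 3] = 6*s^2 + 4*s + 9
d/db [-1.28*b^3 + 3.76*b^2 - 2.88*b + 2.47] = -3.84*b^2 + 7.52*b - 2.88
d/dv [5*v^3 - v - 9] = 15*v^2 - 1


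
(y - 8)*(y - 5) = y^2 - 13*y + 40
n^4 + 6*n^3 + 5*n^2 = n^2*(n + 1)*(n + 5)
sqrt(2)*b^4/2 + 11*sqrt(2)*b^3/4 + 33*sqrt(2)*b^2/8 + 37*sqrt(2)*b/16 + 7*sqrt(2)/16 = (b + 1/2)^2*(b + 7/2)*(sqrt(2)*b/2 + sqrt(2)/2)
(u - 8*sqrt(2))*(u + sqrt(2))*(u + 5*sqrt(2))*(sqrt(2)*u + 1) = sqrt(2)*u^4 - 3*u^3 - 88*sqrt(2)*u^2 - 246*u - 80*sqrt(2)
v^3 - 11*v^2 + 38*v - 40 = (v - 5)*(v - 4)*(v - 2)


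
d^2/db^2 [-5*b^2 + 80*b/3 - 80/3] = -10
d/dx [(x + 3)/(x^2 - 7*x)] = (-x^2 - 6*x + 21)/(x^2*(x^2 - 14*x + 49))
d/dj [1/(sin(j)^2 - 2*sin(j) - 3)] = 2*(1 - sin(j))*cos(j)/((sin(j) - 3)^2*(sin(j) + 1)^2)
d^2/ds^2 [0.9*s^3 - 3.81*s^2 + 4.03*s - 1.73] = 5.4*s - 7.62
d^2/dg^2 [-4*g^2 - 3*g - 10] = -8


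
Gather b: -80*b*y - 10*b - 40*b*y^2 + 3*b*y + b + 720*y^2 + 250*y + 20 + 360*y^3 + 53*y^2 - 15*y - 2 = b*(-40*y^2 - 77*y - 9) + 360*y^3 + 773*y^2 + 235*y + 18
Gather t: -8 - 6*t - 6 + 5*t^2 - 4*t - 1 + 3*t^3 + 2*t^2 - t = 3*t^3 + 7*t^2 - 11*t - 15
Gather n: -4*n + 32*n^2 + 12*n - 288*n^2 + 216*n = -256*n^2 + 224*n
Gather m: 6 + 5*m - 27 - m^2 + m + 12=-m^2 + 6*m - 9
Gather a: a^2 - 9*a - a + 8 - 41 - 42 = a^2 - 10*a - 75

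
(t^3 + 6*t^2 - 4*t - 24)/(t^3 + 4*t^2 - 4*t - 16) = (t + 6)/(t + 4)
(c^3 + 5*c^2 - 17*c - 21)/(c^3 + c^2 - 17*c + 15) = (c^2 + 8*c + 7)/(c^2 + 4*c - 5)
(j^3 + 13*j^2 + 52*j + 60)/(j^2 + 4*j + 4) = (j^2 + 11*j + 30)/(j + 2)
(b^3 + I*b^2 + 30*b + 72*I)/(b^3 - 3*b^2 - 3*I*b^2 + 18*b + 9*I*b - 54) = (b + 4*I)/(b - 3)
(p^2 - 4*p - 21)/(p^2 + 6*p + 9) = (p - 7)/(p + 3)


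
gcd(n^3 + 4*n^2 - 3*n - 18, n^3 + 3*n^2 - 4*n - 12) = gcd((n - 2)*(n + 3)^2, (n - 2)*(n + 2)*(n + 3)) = n^2 + n - 6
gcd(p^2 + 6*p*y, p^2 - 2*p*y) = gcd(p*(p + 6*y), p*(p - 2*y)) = p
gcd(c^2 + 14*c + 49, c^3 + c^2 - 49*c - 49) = c + 7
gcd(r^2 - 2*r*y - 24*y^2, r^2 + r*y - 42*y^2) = -r + 6*y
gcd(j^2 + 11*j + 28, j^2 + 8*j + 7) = j + 7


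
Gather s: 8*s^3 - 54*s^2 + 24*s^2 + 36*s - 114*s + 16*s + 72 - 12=8*s^3 - 30*s^2 - 62*s + 60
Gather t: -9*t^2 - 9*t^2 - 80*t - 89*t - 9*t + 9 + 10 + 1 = -18*t^2 - 178*t + 20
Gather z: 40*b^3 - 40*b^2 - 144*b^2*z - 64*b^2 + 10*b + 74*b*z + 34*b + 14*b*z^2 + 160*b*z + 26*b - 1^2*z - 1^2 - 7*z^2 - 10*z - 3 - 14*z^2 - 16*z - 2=40*b^3 - 104*b^2 + 70*b + z^2*(14*b - 21) + z*(-144*b^2 + 234*b - 27) - 6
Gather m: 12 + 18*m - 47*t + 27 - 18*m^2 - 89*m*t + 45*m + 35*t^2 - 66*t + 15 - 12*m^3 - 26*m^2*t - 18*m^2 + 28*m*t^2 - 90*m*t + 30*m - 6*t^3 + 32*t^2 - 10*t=-12*m^3 + m^2*(-26*t - 36) + m*(28*t^2 - 179*t + 93) - 6*t^3 + 67*t^2 - 123*t + 54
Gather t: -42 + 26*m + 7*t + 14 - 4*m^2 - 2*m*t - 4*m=-4*m^2 + 22*m + t*(7 - 2*m) - 28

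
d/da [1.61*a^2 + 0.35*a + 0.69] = 3.22*a + 0.35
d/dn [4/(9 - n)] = 4/(n - 9)^2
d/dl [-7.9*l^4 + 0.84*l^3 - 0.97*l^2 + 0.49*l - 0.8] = -31.6*l^3 + 2.52*l^2 - 1.94*l + 0.49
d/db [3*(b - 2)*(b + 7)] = 6*b + 15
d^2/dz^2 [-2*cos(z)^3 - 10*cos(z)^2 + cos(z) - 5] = cos(z)/2 + 20*cos(2*z) + 9*cos(3*z)/2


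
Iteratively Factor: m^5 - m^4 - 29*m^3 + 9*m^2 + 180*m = (m - 3)*(m^4 + 2*m^3 - 23*m^2 - 60*m) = (m - 3)*(m + 4)*(m^3 - 2*m^2 - 15*m) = (m - 3)*(m + 3)*(m + 4)*(m^2 - 5*m) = (m - 5)*(m - 3)*(m + 3)*(m + 4)*(m)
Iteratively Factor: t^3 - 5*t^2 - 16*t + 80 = (t - 4)*(t^2 - t - 20) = (t - 5)*(t - 4)*(t + 4)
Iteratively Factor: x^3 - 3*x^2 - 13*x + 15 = (x - 1)*(x^2 - 2*x - 15) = (x - 1)*(x + 3)*(x - 5)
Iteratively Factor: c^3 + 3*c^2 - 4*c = (c)*(c^2 + 3*c - 4) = c*(c + 4)*(c - 1)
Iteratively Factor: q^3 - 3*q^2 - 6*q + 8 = (q - 1)*(q^2 - 2*q - 8) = (q - 4)*(q - 1)*(q + 2)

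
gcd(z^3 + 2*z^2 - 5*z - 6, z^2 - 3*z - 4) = z + 1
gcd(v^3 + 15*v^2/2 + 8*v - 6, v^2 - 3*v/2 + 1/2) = v - 1/2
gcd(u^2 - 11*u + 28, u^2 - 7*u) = u - 7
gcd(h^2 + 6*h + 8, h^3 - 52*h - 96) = h + 2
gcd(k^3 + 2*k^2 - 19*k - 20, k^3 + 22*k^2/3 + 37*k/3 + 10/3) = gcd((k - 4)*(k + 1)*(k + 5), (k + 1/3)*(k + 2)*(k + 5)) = k + 5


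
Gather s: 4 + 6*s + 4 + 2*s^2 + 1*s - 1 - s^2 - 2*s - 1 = s^2 + 5*s + 6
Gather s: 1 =1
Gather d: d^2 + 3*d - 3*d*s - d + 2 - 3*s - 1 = d^2 + d*(2 - 3*s) - 3*s + 1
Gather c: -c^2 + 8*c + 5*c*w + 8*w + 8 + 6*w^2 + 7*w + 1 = -c^2 + c*(5*w + 8) + 6*w^2 + 15*w + 9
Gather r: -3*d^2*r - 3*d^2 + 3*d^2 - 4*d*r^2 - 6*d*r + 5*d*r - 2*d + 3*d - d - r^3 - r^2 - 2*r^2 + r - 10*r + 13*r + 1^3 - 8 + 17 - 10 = -r^3 + r^2*(-4*d - 3) + r*(-3*d^2 - d + 4)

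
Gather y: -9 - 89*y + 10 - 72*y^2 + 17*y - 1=-72*y^2 - 72*y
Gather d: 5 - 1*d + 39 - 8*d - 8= 36 - 9*d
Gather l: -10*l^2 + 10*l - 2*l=-10*l^2 + 8*l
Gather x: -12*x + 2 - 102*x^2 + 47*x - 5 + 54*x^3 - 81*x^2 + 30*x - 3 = 54*x^3 - 183*x^2 + 65*x - 6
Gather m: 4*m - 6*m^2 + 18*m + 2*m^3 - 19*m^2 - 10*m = 2*m^3 - 25*m^2 + 12*m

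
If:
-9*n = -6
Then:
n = 2/3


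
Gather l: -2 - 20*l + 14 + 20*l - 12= 0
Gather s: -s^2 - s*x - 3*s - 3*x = -s^2 + s*(-x - 3) - 3*x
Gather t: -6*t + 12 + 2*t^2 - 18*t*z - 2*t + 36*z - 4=2*t^2 + t*(-18*z - 8) + 36*z + 8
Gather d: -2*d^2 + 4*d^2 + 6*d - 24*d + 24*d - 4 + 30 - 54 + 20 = 2*d^2 + 6*d - 8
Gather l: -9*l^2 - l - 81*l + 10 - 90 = -9*l^2 - 82*l - 80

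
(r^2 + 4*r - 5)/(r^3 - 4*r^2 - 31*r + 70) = (r - 1)/(r^2 - 9*r + 14)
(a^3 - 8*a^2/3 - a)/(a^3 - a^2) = (a^2 - 8*a/3 - 1)/(a*(a - 1))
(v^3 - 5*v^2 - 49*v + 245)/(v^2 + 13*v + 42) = (v^2 - 12*v + 35)/(v + 6)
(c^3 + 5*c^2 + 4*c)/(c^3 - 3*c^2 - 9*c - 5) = c*(c + 4)/(c^2 - 4*c - 5)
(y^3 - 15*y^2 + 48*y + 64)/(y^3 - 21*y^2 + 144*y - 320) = (y + 1)/(y - 5)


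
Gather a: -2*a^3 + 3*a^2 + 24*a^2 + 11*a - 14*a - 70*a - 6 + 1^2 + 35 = -2*a^3 + 27*a^2 - 73*a + 30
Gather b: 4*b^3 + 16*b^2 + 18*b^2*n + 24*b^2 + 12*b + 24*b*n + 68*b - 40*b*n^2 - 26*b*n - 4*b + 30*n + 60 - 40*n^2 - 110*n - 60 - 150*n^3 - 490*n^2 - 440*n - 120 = 4*b^3 + b^2*(18*n + 40) + b*(-40*n^2 - 2*n + 76) - 150*n^3 - 530*n^2 - 520*n - 120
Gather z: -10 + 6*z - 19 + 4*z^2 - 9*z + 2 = 4*z^2 - 3*z - 27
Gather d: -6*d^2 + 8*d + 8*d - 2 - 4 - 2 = -6*d^2 + 16*d - 8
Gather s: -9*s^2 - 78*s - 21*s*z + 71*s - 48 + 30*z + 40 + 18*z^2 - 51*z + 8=-9*s^2 + s*(-21*z - 7) + 18*z^2 - 21*z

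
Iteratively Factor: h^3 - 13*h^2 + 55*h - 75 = (h - 3)*(h^2 - 10*h + 25) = (h - 5)*(h - 3)*(h - 5)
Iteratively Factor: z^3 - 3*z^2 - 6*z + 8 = (z - 4)*(z^2 + z - 2) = (z - 4)*(z + 2)*(z - 1)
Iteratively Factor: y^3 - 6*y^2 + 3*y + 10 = (y - 2)*(y^2 - 4*y - 5) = (y - 5)*(y - 2)*(y + 1)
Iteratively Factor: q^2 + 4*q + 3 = (q + 3)*(q + 1)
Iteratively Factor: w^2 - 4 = (w + 2)*(w - 2)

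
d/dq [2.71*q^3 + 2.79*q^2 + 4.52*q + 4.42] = 8.13*q^2 + 5.58*q + 4.52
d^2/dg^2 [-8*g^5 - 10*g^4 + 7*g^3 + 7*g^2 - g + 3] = -160*g^3 - 120*g^2 + 42*g + 14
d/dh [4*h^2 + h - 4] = 8*h + 1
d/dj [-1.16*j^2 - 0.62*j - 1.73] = -2.32*j - 0.62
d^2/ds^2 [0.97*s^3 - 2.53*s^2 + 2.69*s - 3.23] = 5.82*s - 5.06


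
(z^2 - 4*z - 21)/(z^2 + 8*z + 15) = (z - 7)/(z + 5)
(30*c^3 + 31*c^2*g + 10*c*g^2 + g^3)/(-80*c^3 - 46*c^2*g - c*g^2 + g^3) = (-3*c - g)/(8*c - g)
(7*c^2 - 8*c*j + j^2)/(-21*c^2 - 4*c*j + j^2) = (-c + j)/(3*c + j)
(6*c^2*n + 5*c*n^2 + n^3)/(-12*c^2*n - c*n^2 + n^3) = (-2*c - n)/(4*c - n)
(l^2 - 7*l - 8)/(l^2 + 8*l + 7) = (l - 8)/(l + 7)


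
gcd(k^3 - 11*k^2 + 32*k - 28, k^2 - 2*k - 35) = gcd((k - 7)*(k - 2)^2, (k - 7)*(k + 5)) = k - 7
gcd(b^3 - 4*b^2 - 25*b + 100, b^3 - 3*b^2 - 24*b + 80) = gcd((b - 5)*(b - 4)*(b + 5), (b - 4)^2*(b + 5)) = b^2 + b - 20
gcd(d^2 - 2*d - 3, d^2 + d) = d + 1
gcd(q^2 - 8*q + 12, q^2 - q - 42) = 1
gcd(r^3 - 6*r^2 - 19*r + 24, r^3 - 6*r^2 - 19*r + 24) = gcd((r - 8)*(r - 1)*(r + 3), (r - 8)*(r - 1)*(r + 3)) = r^3 - 6*r^2 - 19*r + 24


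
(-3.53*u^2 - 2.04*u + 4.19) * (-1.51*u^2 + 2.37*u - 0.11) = 5.3303*u^4 - 5.2857*u^3 - 10.7734*u^2 + 10.1547*u - 0.4609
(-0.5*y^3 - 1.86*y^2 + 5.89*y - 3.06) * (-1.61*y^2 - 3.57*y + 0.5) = 0.805*y^5 + 4.7796*y^4 - 3.0927*y^3 - 17.0307*y^2 + 13.8692*y - 1.53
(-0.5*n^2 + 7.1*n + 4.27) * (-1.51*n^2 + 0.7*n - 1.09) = 0.755*n^4 - 11.071*n^3 - 0.9327*n^2 - 4.75*n - 4.6543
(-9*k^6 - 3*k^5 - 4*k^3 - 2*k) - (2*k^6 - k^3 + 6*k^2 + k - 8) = -11*k^6 - 3*k^5 - 3*k^3 - 6*k^2 - 3*k + 8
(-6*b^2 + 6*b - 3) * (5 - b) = 6*b^3 - 36*b^2 + 33*b - 15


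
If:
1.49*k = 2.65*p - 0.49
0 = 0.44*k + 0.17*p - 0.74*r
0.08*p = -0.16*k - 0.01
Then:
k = -0.12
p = 0.12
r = -0.05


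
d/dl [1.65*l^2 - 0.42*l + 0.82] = 3.3*l - 0.42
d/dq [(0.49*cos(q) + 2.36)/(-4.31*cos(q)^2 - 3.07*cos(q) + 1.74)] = (2.1119*sin(q)^2 - 20.3432*cos(q) - 10.2097)*sin(q)/(4.31*cos(q)^2 + 3.07*cos(q) - 1.74)^2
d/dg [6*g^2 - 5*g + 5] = 12*g - 5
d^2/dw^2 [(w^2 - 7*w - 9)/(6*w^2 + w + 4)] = 2*(-258*w^3 - 1044*w^2 + 342*w + 251)/(216*w^6 + 108*w^5 + 450*w^4 + 145*w^3 + 300*w^2 + 48*w + 64)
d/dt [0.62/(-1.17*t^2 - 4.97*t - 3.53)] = (1.4508*t + 3.0814)/(1.17*t^2 + 4.97*t + 3.53)^2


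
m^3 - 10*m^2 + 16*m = m*(m - 8)*(m - 2)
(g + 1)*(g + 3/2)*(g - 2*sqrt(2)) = g^3 - 2*sqrt(2)*g^2 + 5*g^2/2 - 5*sqrt(2)*g + 3*g/2 - 3*sqrt(2)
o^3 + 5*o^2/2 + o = o*(o + 1/2)*(o + 2)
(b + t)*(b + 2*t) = b^2 + 3*b*t + 2*t^2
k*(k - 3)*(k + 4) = k^3 + k^2 - 12*k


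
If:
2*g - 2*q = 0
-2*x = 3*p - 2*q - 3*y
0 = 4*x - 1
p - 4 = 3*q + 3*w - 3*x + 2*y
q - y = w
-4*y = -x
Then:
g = -79/128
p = -33/64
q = -79/128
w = -87/128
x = 1/4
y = 1/16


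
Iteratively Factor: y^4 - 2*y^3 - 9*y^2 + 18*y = (y - 2)*(y^3 - 9*y) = (y - 2)*(y + 3)*(y^2 - 3*y) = y*(y - 2)*(y + 3)*(y - 3)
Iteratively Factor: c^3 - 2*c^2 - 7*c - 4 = (c + 1)*(c^2 - 3*c - 4) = (c + 1)^2*(c - 4)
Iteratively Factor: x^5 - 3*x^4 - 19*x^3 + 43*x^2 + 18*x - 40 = (x - 5)*(x^4 + 2*x^3 - 9*x^2 - 2*x + 8) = (x - 5)*(x - 1)*(x^3 + 3*x^2 - 6*x - 8) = (x - 5)*(x - 1)*(x + 1)*(x^2 + 2*x - 8) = (x - 5)*(x - 1)*(x + 1)*(x + 4)*(x - 2)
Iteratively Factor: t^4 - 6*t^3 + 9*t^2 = (t)*(t^3 - 6*t^2 + 9*t) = t*(t - 3)*(t^2 - 3*t) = t^2*(t - 3)*(t - 3)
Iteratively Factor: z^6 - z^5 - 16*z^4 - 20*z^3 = (z + 2)*(z^5 - 3*z^4 - 10*z^3) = z*(z + 2)*(z^4 - 3*z^3 - 10*z^2) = z^2*(z + 2)*(z^3 - 3*z^2 - 10*z) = z^2*(z + 2)^2*(z^2 - 5*z) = z^2*(z - 5)*(z + 2)^2*(z)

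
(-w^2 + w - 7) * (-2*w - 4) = 2*w^3 + 2*w^2 + 10*w + 28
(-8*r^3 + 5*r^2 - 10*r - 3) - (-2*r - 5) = -8*r^3 + 5*r^2 - 8*r + 2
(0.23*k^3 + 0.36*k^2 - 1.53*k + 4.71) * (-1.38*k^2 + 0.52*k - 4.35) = -0.3174*k^5 - 0.3772*k^4 + 1.2981*k^3 - 8.8614*k^2 + 9.1047*k - 20.4885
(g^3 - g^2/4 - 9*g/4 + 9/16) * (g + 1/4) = g^4 - 37*g^2/16 + 9/64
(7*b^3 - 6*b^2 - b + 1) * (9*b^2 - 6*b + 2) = 63*b^5 - 96*b^4 + 41*b^3 + 3*b^2 - 8*b + 2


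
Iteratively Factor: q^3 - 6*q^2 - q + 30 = (q + 2)*(q^2 - 8*q + 15) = (q - 3)*(q + 2)*(q - 5)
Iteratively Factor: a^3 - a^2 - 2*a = (a - 2)*(a^2 + a) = (a - 2)*(a + 1)*(a)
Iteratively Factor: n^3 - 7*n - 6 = (n - 3)*(n^2 + 3*n + 2) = (n - 3)*(n + 1)*(n + 2)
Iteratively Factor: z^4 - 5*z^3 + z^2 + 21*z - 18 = (z + 2)*(z^3 - 7*z^2 + 15*z - 9) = (z - 3)*(z + 2)*(z^2 - 4*z + 3) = (z - 3)*(z - 1)*(z + 2)*(z - 3)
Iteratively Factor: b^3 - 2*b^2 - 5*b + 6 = (b - 3)*(b^2 + b - 2) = (b - 3)*(b + 2)*(b - 1)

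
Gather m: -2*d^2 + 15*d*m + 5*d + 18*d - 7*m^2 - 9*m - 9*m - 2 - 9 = -2*d^2 + 23*d - 7*m^2 + m*(15*d - 18) - 11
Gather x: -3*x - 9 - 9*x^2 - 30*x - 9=-9*x^2 - 33*x - 18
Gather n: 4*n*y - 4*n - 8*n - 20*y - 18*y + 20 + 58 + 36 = n*(4*y - 12) - 38*y + 114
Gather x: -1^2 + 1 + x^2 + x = x^2 + x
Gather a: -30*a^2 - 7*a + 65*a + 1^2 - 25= -30*a^2 + 58*a - 24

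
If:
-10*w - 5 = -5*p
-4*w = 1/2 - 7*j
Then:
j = 4*w/7 + 1/14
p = 2*w + 1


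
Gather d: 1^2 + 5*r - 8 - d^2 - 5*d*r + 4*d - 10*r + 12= -d^2 + d*(4 - 5*r) - 5*r + 5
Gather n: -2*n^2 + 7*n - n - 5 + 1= -2*n^2 + 6*n - 4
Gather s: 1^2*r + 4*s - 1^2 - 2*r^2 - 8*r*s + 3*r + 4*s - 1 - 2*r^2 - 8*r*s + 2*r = -4*r^2 + 6*r + s*(8 - 16*r) - 2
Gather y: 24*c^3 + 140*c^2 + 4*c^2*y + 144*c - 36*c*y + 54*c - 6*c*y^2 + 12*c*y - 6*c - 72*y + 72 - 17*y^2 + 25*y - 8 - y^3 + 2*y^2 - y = 24*c^3 + 140*c^2 + 192*c - y^3 + y^2*(-6*c - 15) + y*(4*c^2 - 24*c - 48) + 64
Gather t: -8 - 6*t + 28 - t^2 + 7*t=-t^2 + t + 20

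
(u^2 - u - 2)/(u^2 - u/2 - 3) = 2*(u + 1)/(2*u + 3)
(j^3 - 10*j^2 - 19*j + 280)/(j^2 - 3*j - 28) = (j^2 - 3*j - 40)/(j + 4)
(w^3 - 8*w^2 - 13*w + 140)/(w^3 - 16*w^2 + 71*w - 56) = (w^2 - w - 20)/(w^2 - 9*w + 8)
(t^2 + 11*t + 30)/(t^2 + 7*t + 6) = (t + 5)/(t + 1)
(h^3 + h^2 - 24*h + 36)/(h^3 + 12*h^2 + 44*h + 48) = (h^2 - 5*h + 6)/(h^2 + 6*h + 8)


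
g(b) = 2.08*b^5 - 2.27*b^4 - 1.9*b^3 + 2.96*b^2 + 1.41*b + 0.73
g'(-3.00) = 1019.91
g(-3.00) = -614.87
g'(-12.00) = 230454.21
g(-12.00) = -560948.03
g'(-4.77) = 6212.97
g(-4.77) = -6043.96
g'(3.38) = 963.06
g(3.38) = 587.26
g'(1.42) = 14.61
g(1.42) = 6.04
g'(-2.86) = 846.09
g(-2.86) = -484.53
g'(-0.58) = -0.99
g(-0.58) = 0.89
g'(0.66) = 2.20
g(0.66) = 2.23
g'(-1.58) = 78.45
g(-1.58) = -21.24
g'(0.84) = 2.16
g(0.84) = 2.62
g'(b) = 10.4*b^4 - 9.08*b^3 - 5.7*b^2 + 5.92*b + 1.41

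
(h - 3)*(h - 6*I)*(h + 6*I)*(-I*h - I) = -I*h^4 + 2*I*h^3 - 33*I*h^2 + 72*I*h + 108*I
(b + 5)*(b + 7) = b^2 + 12*b + 35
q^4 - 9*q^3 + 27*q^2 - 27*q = q*(q - 3)^3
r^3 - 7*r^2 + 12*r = r*(r - 4)*(r - 3)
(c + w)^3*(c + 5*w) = c^4 + 8*c^3*w + 18*c^2*w^2 + 16*c*w^3 + 5*w^4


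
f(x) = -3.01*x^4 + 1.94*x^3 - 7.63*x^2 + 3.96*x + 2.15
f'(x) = -12.04*x^3 + 5.82*x^2 - 15.26*x + 3.96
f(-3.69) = -771.87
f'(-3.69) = 744.45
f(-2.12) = -119.82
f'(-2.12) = 177.19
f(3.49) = -441.05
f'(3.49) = -490.21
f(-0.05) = 1.93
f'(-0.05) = 4.74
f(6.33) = -4619.06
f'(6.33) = -2913.21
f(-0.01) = 2.11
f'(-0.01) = 4.11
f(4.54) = -1234.36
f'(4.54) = -1072.02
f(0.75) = 0.69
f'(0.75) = -9.29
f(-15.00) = -160702.75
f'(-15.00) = 42177.36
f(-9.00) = -21814.39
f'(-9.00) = 9389.88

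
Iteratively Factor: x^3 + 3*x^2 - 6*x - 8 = (x + 4)*(x^2 - x - 2) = (x - 2)*(x + 4)*(x + 1)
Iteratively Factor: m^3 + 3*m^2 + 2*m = (m + 1)*(m^2 + 2*m) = m*(m + 1)*(m + 2)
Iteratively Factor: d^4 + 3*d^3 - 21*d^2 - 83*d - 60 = (d + 3)*(d^3 - 21*d - 20) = (d + 3)*(d + 4)*(d^2 - 4*d - 5) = (d + 1)*(d + 3)*(d + 4)*(d - 5)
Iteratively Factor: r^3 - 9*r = (r + 3)*(r^2 - 3*r) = r*(r + 3)*(r - 3)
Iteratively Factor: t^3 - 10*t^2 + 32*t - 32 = (t - 4)*(t^2 - 6*t + 8) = (t - 4)*(t - 2)*(t - 4)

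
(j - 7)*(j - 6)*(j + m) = j^3 + j^2*m - 13*j^2 - 13*j*m + 42*j + 42*m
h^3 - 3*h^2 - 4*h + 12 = (h - 3)*(h - 2)*(h + 2)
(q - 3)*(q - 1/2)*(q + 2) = q^3 - 3*q^2/2 - 11*q/2 + 3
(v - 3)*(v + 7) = v^2 + 4*v - 21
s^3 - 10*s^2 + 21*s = s*(s - 7)*(s - 3)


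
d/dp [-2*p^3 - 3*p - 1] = -6*p^2 - 3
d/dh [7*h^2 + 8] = 14*h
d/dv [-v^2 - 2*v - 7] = -2*v - 2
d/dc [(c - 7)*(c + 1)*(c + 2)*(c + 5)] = 4*c^3 + 3*c^2 - 78*c - 109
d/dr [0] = 0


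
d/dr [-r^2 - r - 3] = -2*r - 1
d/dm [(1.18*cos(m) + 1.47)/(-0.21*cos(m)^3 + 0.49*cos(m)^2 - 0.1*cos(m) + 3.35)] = (-0.4956*cos(m)^3 - 0.3479*cos(m)^2 + 1.4406*cos(m) - 4.1)*sin(m)/(0.0441*cos(m)^6 - 0.2058*cos(m)^5 + 0.2821*cos(m)^4 - 1.505*cos(m)^3 + 3.293*cos(m)^2 - 0.67*cos(m) + 11.2225)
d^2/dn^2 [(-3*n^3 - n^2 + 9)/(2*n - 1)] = 2*(-12*n^3 + 18*n^2 - 9*n + 35)/(8*n^3 - 12*n^2 + 6*n - 1)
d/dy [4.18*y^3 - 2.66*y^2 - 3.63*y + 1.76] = 12.54*y^2 - 5.32*y - 3.63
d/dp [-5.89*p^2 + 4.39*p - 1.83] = 4.39 - 11.78*p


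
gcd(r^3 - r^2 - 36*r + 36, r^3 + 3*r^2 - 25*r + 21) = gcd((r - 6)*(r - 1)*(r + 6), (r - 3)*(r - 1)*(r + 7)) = r - 1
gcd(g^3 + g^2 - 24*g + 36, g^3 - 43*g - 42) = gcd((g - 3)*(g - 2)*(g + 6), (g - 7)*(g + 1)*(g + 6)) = g + 6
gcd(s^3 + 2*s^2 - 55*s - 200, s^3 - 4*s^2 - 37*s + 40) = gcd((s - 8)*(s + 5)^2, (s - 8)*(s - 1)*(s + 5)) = s^2 - 3*s - 40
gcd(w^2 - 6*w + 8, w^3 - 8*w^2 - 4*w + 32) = w - 2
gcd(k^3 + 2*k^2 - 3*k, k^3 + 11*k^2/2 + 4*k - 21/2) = k^2 + 2*k - 3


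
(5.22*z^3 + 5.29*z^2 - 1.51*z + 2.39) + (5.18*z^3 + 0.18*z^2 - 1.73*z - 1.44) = 10.4*z^3 + 5.47*z^2 - 3.24*z + 0.95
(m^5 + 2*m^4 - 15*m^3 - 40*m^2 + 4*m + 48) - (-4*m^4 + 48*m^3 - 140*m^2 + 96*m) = m^5 + 6*m^4 - 63*m^3 + 100*m^2 - 92*m + 48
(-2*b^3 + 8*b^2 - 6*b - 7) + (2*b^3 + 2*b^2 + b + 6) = 10*b^2 - 5*b - 1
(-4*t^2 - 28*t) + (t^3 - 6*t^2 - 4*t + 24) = t^3 - 10*t^2 - 32*t + 24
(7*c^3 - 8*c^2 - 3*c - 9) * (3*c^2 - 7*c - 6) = 21*c^5 - 73*c^4 + 5*c^3 + 42*c^2 + 81*c + 54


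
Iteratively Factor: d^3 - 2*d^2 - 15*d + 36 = (d + 4)*(d^2 - 6*d + 9) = (d - 3)*(d + 4)*(d - 3)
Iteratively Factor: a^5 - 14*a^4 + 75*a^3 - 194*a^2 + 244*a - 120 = (a - 5)*(a^4 - 9*a^3 + 30*a^2 - 44*a + 24) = (a - 5)*(a - 2)*(a^3 - 7*a^2 + 16*a - 12) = (a - 5)*(a - 3)*(a - 2)*(a^2 - 4*a + 4) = (a - 5)*(a - 3)*(a - 2)^2*(a - 2)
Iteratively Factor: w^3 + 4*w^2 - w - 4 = (w + 1)*(w^2 + 3*w - 4) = (w + 1)*(w + 4)*(w - 1)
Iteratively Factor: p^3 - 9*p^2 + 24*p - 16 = (p - 4)*(p^2 - 5*p + 4) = (p - 4)*(p - 1)*(p - 4)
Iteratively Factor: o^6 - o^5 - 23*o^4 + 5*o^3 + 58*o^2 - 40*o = (o + 2)*(o^5 - 3*o^4 - 17*o^3 + 39*o^2 - 20*o) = (o - 1)*(o + 2)*(o^4 - 2*o^3 - 19*o^2 + 20*o) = (o - 1)*(o + 2)*(o + 4)*(o^3 - 6*o^2 + 5*o) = o*(o - 1)*(o + 2)*(o + 4)*(o^2 - 6*o + 5) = o*(o - 5)*(o - 1)*(o + 2)*(o + 4)*(o - 1)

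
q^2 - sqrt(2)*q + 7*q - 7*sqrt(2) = (q + 7)*(q - sqrt(2))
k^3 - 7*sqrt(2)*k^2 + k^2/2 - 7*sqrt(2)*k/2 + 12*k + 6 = (k + 1/2)*(k - 6*sqrt(2))*(k - sqrt(2))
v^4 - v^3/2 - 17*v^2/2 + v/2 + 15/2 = (v - 3)*(v - 1)*(v + 1)*(v + 5/2)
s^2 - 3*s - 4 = (s - 4)*(s + 1)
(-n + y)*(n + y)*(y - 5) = -n^2*y + 5*n^2 + y^3 - 5*y^2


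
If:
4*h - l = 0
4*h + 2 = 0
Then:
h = -1/2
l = -2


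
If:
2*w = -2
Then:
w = -1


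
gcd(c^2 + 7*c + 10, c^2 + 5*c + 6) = c + 2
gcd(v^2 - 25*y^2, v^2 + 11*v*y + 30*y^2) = v + 5*y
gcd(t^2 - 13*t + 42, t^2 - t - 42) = t - 7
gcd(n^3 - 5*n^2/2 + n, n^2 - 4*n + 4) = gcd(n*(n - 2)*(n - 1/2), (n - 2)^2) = n - 2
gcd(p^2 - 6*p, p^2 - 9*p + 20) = 1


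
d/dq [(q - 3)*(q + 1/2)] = 2*q - 5/2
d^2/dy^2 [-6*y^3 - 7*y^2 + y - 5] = -36*y - 14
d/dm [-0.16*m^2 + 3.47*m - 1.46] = 3.47 - 0.32*m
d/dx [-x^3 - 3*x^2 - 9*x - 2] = -3*x^2 - 6*x - 9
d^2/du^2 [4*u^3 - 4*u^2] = 24*u - 8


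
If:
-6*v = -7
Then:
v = 7/6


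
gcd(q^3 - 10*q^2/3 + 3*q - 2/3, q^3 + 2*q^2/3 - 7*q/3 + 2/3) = q^2 - 4*q/3 + 1/3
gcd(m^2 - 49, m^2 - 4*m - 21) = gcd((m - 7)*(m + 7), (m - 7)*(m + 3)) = m - 7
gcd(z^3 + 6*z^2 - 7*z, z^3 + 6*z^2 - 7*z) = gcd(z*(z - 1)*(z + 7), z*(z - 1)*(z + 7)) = z^3 + 6*z^2 - 7*z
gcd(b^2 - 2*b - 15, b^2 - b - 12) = b + 3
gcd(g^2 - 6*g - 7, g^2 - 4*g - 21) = g - 7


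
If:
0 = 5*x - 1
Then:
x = 1/5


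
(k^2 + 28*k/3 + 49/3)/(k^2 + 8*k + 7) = (k + 7/3)/(k + 1)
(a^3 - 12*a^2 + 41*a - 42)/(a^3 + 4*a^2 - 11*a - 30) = (a^2 - 9*a + 14)/(a^2 + 7*a + 10)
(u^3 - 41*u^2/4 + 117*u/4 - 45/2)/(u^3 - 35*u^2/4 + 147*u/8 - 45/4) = 2*(u - 3)/(2*u - 3)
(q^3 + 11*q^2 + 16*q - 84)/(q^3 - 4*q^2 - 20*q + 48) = (q^2 + 13*q + 42)/(q^2 - 2*q - 24)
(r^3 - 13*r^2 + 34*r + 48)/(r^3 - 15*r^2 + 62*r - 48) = (r + 1)/(r - 1)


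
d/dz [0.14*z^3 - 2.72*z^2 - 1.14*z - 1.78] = 0.42*z^2 - 5.44*z - 1.14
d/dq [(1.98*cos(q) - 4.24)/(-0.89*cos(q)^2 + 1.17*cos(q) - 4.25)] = (-1.7622*cos(q)^2 + 7.5472*cos(q) + 3.4542)*sin(q)/(0.7921*cos(q)^4 - 2.0826*cos(q)^3 + 8.9339*cos(q)^2 - 9.945*cos(q) + 18.0625)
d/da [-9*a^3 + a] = 1 - 27*a^2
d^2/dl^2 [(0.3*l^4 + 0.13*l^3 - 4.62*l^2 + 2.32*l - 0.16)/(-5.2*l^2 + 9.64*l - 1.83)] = (-16.224*l^6 + 90.2303999999999*l^5 - 184.40208*l^4 + 400.707343999999*l^3 - 236.121024*l^2 + 81.7276979999999*l - 24.21898)/(140.608*l^6 - 781.9968*l^5 + 1598.15136*l^4 - 1446.246784*l^3 + 562.426344*l^2 - 96.850188*l + 6.128487)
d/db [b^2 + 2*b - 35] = 2*b + 2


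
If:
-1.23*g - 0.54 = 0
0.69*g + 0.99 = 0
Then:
No Solution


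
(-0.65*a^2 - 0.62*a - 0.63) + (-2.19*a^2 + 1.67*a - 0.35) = -2.84*a^2 + 1.05*a - 0.98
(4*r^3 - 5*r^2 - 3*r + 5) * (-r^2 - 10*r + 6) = -4*r^5 - 35*r^4 + 77*r^3 - 5*r^2 - 68*r + 30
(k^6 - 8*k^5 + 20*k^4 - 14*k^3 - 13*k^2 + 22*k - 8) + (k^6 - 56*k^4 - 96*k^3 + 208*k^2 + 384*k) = 2*k^6 - 8*k^5 - 36*k^4 - 110*k^3 + 195*k^2 + 406*k - 8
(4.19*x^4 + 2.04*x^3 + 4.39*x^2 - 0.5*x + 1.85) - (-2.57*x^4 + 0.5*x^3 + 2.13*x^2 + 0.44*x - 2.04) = 6.76*x^4 + 1.54*x^3 + 2.26*x^2 - 0.94*x + 3.89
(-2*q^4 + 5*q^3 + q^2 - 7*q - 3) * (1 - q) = 2*q^5 - 7*q^4 + 4*q^3 + 8*q^2 - 4*q - 3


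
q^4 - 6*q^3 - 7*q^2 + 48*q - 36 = (q - 6)*(q - 2)*(q - 1)*(q + 3)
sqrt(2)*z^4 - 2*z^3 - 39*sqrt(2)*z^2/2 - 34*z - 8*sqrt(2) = (z - 4*sqrt(2))*(z + sqrt(2)/2)*(z + 2*sqrt(2))*(sqrt(2)*z + 1)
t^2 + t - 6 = (t - 2)*(t + 3)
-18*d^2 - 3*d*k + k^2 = (-6*d + k)*(3*d + k)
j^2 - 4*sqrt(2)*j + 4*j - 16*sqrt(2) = (j + 4)*(j - 4*sqrt(2))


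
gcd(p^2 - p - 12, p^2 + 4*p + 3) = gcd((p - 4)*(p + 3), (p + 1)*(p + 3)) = p + 3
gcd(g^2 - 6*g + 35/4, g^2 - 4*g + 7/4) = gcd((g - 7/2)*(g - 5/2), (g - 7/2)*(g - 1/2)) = g - 7/2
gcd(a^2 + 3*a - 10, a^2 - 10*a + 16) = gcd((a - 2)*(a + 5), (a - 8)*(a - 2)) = a - 2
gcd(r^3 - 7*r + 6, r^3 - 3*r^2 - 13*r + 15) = r^2 + 2*r - 3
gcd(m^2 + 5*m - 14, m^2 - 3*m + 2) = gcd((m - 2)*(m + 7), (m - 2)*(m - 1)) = m - 2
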